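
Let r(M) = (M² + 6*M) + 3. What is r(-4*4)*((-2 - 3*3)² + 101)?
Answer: 36186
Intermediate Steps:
r(M) = 3 + M² + 6*M
r(-4*4)*((-2 - 3*3)² + 101) = (3 + (-4*4)² + 6*(-4*4))*((-2 - 3*3)² + 101) = (3 + (-16)² + 6*(-16))*((-2 - 9)² + 101) = (3 + 256 - 96)*((-11)² + 101) = 163*(121 + 101) = 163*222 = 36186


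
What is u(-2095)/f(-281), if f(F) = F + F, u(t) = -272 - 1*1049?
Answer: 1321/562 ≈ 2.3505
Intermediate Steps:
u(t) = -1321 (u(t) = -272 - 1049 = -1321)
f(F) = 2*F
u(-2095)/f(-281) = -1321/(2*(-281)) = -1321/(-562) = -1321*(-1/562) = 1321/562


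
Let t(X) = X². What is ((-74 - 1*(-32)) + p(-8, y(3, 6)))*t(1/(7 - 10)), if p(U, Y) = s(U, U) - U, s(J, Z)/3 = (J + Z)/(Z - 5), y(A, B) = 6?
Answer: -394/117 ≈ -3.3675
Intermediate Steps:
s(J, Z) = 3*(J + Z)/(-5 + Z) (s(J, Z) = 3*((J + Z)/(Z - 5)) = 3*((J + Z)/(-5 + Z)) = 3*(J + Z)/(-5 + Z))
p(U, Y) = -U + 6*U/(-5 + U) (p(U, Y) = 3*(U + U)/(-5 + U) - U = 3*(2*U)/(-5 + U) - U = 6*U/(-5 + U) - U = -U + 6*U/(-5 + U))
((-74 - 1*(-32)) + p(-8, y(3, 6)))*t(1/(7 - 10)) = ((-74 - 1*(-32)) - 8*(11 - 1*(-8))/(-5 - 8))*(1/(7 - 10))² = ((-74 + 32) - 8*(11 + 8)/(-13))*(1/(-3))² = (-42 - 8*(-1/13)*19)*(-⅓)² = (-42 + 152/13)*(⅑) = -394/13*⅑ = -394/117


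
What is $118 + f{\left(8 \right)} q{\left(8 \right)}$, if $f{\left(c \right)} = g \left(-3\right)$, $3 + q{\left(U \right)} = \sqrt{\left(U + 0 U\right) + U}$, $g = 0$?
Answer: $118$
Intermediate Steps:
$q{\left(U \right)} = -3 + \sqrt{2} \sqrt{U}$ ($q{\left(U \right)} = -3 + \sqrt{\left(U + 0 U\right) + U} = -3 + \sqrt{\left(U + 0\right) + U} = -3 + \sqrt{U + U} = -3 + \sqrt{2 U} = -3 + \sqrt{2} \sqrt{U}$)
$f{\left(c \right)} = 0$ ($f{\left(c \right)} = 0 \left(-3\right) = 0$)
$118 + f{\left(8 \right)} q{\left(8 \right)} = 118 + 0 \left(-3 + \sqrt{2} \sqrt{8}\right) = 118 + 0 \left(-3 + \sqrt{2} \cdot 2 \sqrt{2}\right) = 118 + 0 \left(-3 + 4\right) = 118 + 0 \cdot 1 = 118 + 0 = 118$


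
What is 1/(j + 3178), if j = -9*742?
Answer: -1/3500 ≈ -0.00028571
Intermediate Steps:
j = -6678
1/(j + 3178) = 1/(-6678 + 3178) = 1/(-3500) = -1/3500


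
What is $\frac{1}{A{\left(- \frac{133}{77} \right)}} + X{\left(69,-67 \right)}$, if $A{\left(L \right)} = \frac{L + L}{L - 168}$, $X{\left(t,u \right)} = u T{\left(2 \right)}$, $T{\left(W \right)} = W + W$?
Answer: $- \frac{8317}{38} \approx -218.87$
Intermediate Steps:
$T{\left(W \right)} = 2 W$
$X{\left(t,u \right)} = 4 u$ ($X{\left(t,u \right)} = u 2 \cdot 2 = u 4 = 4 u$)
$A{\left(L \right)} = \frac{2 L}{-168 + L}$
$\frac{1}{A{\left(- \frac{133}{77} \right)}} + X{\left(69,-67 \right)} = \frac{1}{2 \left(- \frac{133}{77}\right) \frac{1}{-168 - \frac{133}{77}}} + 4 \left(-67\right) = \frac{1}{2 \left(\left(-133\right) \frac{1}{77}\right) \frac{1}{-168 - \frac{19}{11}}} - 268 = \frac{1}{2 \left(- \frac{19}{11}\right) \frac{1}{-168 - \frac{19}{11}}} - 268 = \frac{1}{2 \left(- \frac{19}{11}\right) \frac{1}{- \frac{1867}{11}}} - 268 = \frac{1}{2 \left(- \frac{19}{11}\right) \left(- \frac{11}{1867}\right)} - 268 = \frac{1}{\frac{38}{1867}} - 268 = \frac{1867}{38} - 268 = - \frac{8317}{38}$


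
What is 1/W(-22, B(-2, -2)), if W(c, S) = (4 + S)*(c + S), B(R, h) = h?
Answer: -1/48 ≈ -0.020833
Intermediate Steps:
W(c, S) = (4 + S)*(S + c)
1/W(-22, B(-2, -2)) = 1/((-2)² + 4*(-2) + 4*(-22) - 2*(-22)) = 1/(4 - 8 - 88 + 44) = 1/(-48) = -1/48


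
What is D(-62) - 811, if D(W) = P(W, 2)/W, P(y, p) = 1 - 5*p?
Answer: -50273/62 ≈ -810.85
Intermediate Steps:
D(W) = -9/W (D(W) = (1 - 5*2)/W = (1 - 10)/W = -9/W)
D(-62) - 811 = -9/(-62) - 811 = -9*(-1/62) - 811 = 9/62 - 811 = -50273/62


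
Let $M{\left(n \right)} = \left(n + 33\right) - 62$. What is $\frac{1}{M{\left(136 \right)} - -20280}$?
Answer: $\frac{1}{20387} \approx 4.9051 \cdot 10^{-5}$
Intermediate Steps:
$M{\left(n \right)} = -29 + n$ ($M{\left(n \right)} = \left(33 + n\right) - 62 = -29 + n$)
$\frac{1}{M{\left(136 \right)} - -20280} = \frac{1}{\left(-29 + 136\right) - -20280} = \frac{1}{107 + \left(-12798 + 33078\right)} = \frac{1}{107 + 20280} = \frac{1}{20387}$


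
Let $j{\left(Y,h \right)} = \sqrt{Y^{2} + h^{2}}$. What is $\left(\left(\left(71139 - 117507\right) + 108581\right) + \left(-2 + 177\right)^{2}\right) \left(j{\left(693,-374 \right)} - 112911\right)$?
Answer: $-10482431418 + 5106090 \sqrt{205} \approx -1.0409 \cdot 10^{10}$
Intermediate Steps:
$\left(\left(\left(71139 - 117507\right) + 108581\right) + \left(-2 + 177\right)^{2}\right) \left(j{\left(693,-374 \right)} - 112911\right) = \left(\left(\left(71139 - 117507\right) + 108581\right) + \left(-2 + 177\right)^{2}\right) \left(\sqrt{693^{2} + \left(-374\right)^{2}} - 112911\right) = \left(\left(-46368 + 108581\right) + 175^{2}\right) \left(\sqrt{480249 + 139876} - 112911\right) = \left(62213 + 30625\right) \left(\sqrt{620125} - 112911\right) = 92838 \left(55 \sqrt{205} - 112911\right) = 92838 \left(-112911 + 55 \sqrt{205}\right) = -10482431418 + 5106090 \sqrt{205}$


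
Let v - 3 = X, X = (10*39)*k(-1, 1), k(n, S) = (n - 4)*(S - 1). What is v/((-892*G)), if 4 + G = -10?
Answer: 3/12488 ≈ 0.00024023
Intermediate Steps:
G = -14 (G = -4 - 10 = -14)
k(n, S) = (-1 + S)*(-4 + n) (k(n, S) = (-4 + n)*(-1 + S) = (-1 + S)*(-4 + n))
X = 0 (X = (10*39)*(4 - 1*(-1) - 4*1 + 1*(-1)) = 390*(4 + 1 - 4 - 1) = 390*0 = 0)
v = 3 (v = 3 + 0 = 3)
v/((-892*G)) = 3/((-892*(-14))) = 3/12488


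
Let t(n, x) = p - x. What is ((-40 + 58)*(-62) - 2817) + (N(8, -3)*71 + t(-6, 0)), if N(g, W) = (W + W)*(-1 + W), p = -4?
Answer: -2233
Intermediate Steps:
t(n, x) = -4 - x
N(g, W) = 2*W*(-1 + W) (N(g, W) = (2*W)*(-1 + W) = 2*W*(-1 + W))
((-40 + 58)*(-62) - 2817) + (N(8, -3)*71 + t(-6, 0)) = ((-40 + 58)*(-62) - 2817) + ((2*(-3)*(-1 - 3))*71 + (-4 - 1*0)) = (18*(-62) - 2817) + ((2*(-3)*(-4))*71 + (-4 + 0)) = (-1116 - 2817) + (24*71 - 4) = -3933 + (1704 - 4) = -3933 + 1700 = -2233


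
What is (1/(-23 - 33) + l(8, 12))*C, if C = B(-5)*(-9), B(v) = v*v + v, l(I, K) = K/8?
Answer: -3735/14 ≈ -266.79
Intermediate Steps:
l(I, K) = K/8 (l(I, K) = K*(⅛) = K/8)
B(v) = v + v² (B(v) = v² + v = v + v²)
C = -180 (C = -5*(1 - 5)*(-9) = -5*(-4)*(-9) = 20*(-9) = -180)
(1/(-23 - 33) + l(8, 12))*C = (1/(-23 - 33) + (⅛)*12)*(-180) = (1/(-56) + 3/2)*(-180) = (-1/56 + 3/2)*(-180) = (83/56)*(-180) = -3735/14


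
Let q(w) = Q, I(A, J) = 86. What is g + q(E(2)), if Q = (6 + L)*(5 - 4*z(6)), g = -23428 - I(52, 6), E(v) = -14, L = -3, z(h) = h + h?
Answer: -23643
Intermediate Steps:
z(h) = 2*h
g = -23514 (g = -23428 - 1*86 = -23428 - 86 = -23514)
Q = -129 (Q = (6 - 3)*(5 - 8*6) = 3*(5 - 4*12) = 3*(5 - 48) = 3*(-43) = -129)
q(w) = -129
g + q(E(2)) = -23514 - 129 = -23643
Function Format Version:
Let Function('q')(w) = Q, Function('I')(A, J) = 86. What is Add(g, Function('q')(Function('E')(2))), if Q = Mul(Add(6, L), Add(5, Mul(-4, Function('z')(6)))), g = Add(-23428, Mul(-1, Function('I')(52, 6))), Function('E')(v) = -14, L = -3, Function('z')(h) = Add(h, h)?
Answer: -23643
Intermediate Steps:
Function('z')(h) = Mul(2, h)
g = -23514 (g = Add(-23428, Mul(-1, 86)) = Add(-23428, -86) = -23514)
Q = -129 (Q = Mul(Add(6, -3), Add(5, Mul(-4, Mul(2, 6)))) = Mul(3, Add(5, Mul(-4, 12))) = Mul(3, Add(5, -48)) = Mul(3, -43) = -129)
Function('q')(w) = -129
Add(g, Function('q')(Function('E')(2))) = Add(-23514, -129) = -23643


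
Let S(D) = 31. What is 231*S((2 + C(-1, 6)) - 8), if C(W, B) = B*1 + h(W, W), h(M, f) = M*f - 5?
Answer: 7161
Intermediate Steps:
h(M, f) = -5 + M*f
C(W, B) = -5 + B + W² (C(W, B) = B*1 + (-5 + W*W) = B + (-5 + W²) = -5 + B + W²)
231*S((2 + C(-1, 6)) - 8) = 231*31 = 7161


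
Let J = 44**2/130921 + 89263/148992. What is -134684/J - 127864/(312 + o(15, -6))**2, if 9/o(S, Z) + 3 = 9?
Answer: -93893005673920407392/427969154679165 ≈ -2.1939e+5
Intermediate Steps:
o(S, Z) = 3/2 (o(S, Z) = 9/(-3 + 9) = 9/6 = 9*(1/6) = 3/2)
J = 11974849735/19506181632 (J = 1936*(1/130921) + 89263*(1/148992) = 1936/130921 + 89263/148992 = 11974849735/19506181632 ≈ 0.61390)
-134684/J - 127864/(312 + o(15, -6))**2 = -134684/11974849735/19506181632 - 127864/(312 + 3/2)**2 = -134684*19506181632/11974849735 - 127864/((627/2)**2) = -2627170566924288/11974849735 - 127864/393129/4 = -2627170566924288/11974849735 - 127864*4/393129 = -2627170566924288/11974849735 - 46496/35739 = -93893005673920407392/427969154679165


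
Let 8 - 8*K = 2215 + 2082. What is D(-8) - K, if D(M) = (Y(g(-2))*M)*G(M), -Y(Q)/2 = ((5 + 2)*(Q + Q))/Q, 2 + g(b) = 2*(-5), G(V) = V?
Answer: -10047/8 ≈ -1255.9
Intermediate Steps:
g(b) = -12 (g(b) = -2 + 2*(-5) = -2 - 10 = -12)
Y(Q) = -28 (Y(Q) = -2*(5 + 2)*(Q + Q)/Q = -2*7*(2*Q)/Q = -2*14*Q/Q = -2*14 = -28)
K = -4289/8 (K = 1 - (2215 + 2082)/8 = 1 - ⅛*4297 = 1 - 4297/8 = -4289/8 ≈ -536.13)
D(M) = -28*M² (D(M) = (-28*M)*M = -28*M²)
D(-8) - K = -28*(-8)² - 1*(-4289/8) = -28*64 + 4289/8 = -1792 + 4289/8 = -10047/8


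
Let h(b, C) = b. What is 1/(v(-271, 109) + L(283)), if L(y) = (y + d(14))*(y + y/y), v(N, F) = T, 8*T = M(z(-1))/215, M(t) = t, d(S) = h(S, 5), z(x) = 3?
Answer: 1720/145078563 ≈ 1.1856e-5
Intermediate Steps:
d(S) = S
T = 3/1720 (T = (3/215)/8 = (3*(1/215))/8 = (⅛)*(3/215) = 3/1720 ≈ 0.0017442)
v(N, F) = 3/1720
L(y) = (1 + y)*(14 + y) (L(y) = (y + 14)*(y + y/y) = (14 + y)*(y + 1) = (14 + y)*(1 + y) = (1 + y)*(14 + y))
1/(v(-271, 109) + L(283)) = 1/(3/1720 + (14 + 283² + 15*283)) = 1/(3/1720 + (14 + 80089 + 4245)) = 1/(3/1720 + 84348) = 1/(145078563/1720) = 1720/145078563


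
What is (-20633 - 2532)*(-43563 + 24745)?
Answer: 435918970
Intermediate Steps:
(-20633 - 2532)*(-43563 + 24745) = -23165*(-18818) = 435918970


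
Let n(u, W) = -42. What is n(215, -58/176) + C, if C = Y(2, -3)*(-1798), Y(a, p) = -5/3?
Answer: 8864/3 ≈ 2954.7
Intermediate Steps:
Y(a, p) = -5/3 (Y(a, p) = -5*⅓ = -5/3)
C = 8990/3 (C = -5/3*(-1798) = 8990/3 ≈ 2996.7)
n(215, -58/176) + C = -42 + 8990/3 = 8864/3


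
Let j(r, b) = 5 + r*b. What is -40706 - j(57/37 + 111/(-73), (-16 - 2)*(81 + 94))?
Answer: -109790311/2701 ≈ -40648.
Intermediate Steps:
j(r, b) = 5 + b*r
-40706 - j(57/37 + 111/(-73), (-16 - 2)*(81 + 94)) = -40706 - (5 + ((-16 - 2)*(81 + 94))*(57/37 + 111/(-73))) = -40706 - (5 + (-18*175)*(57*(1/37) + 111*(-1/73))) = -40706 - (5 - 3150*(57/37 - 111/73)) = -40706 - (5 - 3150*54/2701) = -40706 - (5 - 170100/2701) = -40706 - 1*(-156595/2701) = -40706 + 156595/2701 = -109790311/2701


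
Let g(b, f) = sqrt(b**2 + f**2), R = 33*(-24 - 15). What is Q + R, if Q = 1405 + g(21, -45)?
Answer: 118 + 3*sqrt(274) ≈ 167.66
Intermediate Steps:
R = -1287 (R = 33*(-39) = -1287)
Q = 1405 + 3*sqrt(274) (Q = 1405 + sqrt(21**2 + (-45)**2) = 1405 + sqrt(441 + 2025) = 1405 + sqrt(2466) = 1405 + 3*sqrt(274) ≈ 1454.7)
Q + R = (1405 + 3*sqrt(274)) - 1287 = 118 + 3*sqrt(274)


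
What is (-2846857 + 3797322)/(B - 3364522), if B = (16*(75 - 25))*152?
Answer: -950465/3242922 ≈ -0.29309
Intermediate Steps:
B = 121600 (B = (16*50)*152 = 800*152 = 121600)
(-2846857 + 3797322)/(B - 3364522) = (-2846857 + 3797322)/(121600 - 3364522) = 950465/(-3242922) = 950465*(-1/3242922) = -950465/3242922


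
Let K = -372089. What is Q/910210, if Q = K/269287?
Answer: -372089/245107720270 ≈ -1.5181e-6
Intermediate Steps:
Q = -372089/269287 ≈ -1.3818
Q/910210 = -372089/269287/910210 = -372089/269287*1/910210 = -372089/245107720270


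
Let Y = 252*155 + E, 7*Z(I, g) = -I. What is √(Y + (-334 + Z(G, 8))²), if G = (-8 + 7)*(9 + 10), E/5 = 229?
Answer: 31*√7646/7 ≈ 387.24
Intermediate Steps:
E = 1145 (E = 5*229 = 1145)
G = -19 (G = -1*19 = -19)
Z(I, g) = -I/7 (Z(I, g) = (-I)/7 = -I/7)
Y = 40205 (Y = 252*155 + 1145 = 39060 + 1145 = 40205)
√(Y + (-334 + Z(G, 8))²) = √(40205 + (-334 - ⅐*(-19))²) = √(40205 + (-334 + 19/7)²) = √(40205 + (-2319/7)²) = √(40205 + 5377761/49) = √(7347806/49) = 31*√7646/7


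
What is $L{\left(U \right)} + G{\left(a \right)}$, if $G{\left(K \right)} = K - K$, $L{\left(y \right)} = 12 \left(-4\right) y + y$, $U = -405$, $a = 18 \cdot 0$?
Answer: $19035$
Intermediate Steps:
$a = 0$
$L{\left(y \right)} = - 47 y$ ($L{\left(y \right)} = - 48 y + y = - 47 y$)
$G{\left(K \right)} = 0$
$L{\left(U \right)} + G{\left(a \right)} = \left(-47\right) \left(-405\right) + 0 = 19035 + 0 = 19035$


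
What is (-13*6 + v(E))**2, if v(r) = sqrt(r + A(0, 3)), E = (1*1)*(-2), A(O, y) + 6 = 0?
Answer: 6076 - 312*I*sqrt(2) ≈ 6076.0 - 441.23*I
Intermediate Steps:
A(O, y) = -6 (A(O, y) = -6 + 0 = -6)
E = -2 (E = 1*(-2) = -2)
v(r) = sqrt(-6 + r) (v(r) = sqrt(r - 6) = sqrt(-6 + r))
(-13*6 + v(E))**2 = (-13*6 + sqrt(-6 - 2))**2 = (-78 + sqrt(-8))**2 = (-78 + 2*I*sqrt(2))**2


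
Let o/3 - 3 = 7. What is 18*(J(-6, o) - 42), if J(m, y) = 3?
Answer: -702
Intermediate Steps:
o = 30 (o = 9 + 3*7 = 9 + 21 = 30)
18*(J(-6, o) - 42) = 18*(3 - 42) = 18*(-39) = -702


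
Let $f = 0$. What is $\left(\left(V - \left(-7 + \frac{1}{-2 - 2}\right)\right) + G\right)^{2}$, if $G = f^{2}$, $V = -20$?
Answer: $\frac{2601}{16} \approx 162.56$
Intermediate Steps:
$G = 0$ ($G = 0^{2} = 0$)
$\left(\left(V - \left(-7 + \frac{1}{-2 - 2}\right)\right) + G\right)^{2} = \left(\left(-20 - \left(-7 + \frac{1}{-2 - 2}\right)\right) + 0\right)^{2} = \left(\left(-20 - \left(-7 + \frac{1}{-4}\right)\right) + 0\right)^{2} = \left(\left(-20 - \left(-7 - \frac{1}{4}\right)\right) + 0\right)^{2} = \left(\left(-20 - - \frac{29}{4}\right) + 0\right)^{2} = \left(\left(-20 + \frac{29}{4}\right) + 0\right)^{2} = \left(- \frac{51}{4} + 0\right)^{2} = \left(- \frac{51}{4}\right)^{2} = \frac{2601}{16}$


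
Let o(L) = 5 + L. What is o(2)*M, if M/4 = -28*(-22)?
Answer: 17248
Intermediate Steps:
M = 2464 (M = 4*(-28*(-22)) = 4*616 = 2464)
o(2)*M = (5 + 2)*2464 = 7*2464 = 17248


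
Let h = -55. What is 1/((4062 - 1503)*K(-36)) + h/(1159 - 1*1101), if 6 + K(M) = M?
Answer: -1477837/1558431 ≈ -0.94829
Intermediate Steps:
K(M) = -6 + M
1/((4062 - 1503)*K(-36)) + h/(1159 - 1*1101) = 1/((4062 - 1503)*(-6 - 36)) - 55/(1159 - 1*1101) = 1/(2559*(-42)) - 55/(1159 - 1101) = (1/2559)*(-1/42) - 55/58 = -1/107478 - 55*1/58 = -1/107478 - 55/58 = -1477837/1558431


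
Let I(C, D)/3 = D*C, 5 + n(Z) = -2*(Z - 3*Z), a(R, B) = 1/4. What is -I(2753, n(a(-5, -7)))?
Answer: 33036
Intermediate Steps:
a(R, B) = 1/4
n(Z) = -5 + 4*Z (n(Z) = -5 - 2*(Z - 3*Z) = -5 - (-4)*Z = -5 + 4*Z)
I(C, D) = 3*C*D (I(C, D) = 3*(D*C) = 3*(C*D) = 3*C*D)
-I(2753, n(a(-5, -7))) = -3*2753*(-5 + 4*(1/4)) = -3*2753*(-5 + 1) = -3*2753*(-4) = -1*(-33036) = 33036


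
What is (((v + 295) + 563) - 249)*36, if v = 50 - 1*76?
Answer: 20988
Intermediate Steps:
v = -26 (v = 50 - 76 = -26)
(((v + 295) + 563) - 249)*36 = (((-26 + 295) + 563) - 249)*36 = ((269 + 563) - 249)*36 = (832 - 249)*36 = 583*36 = 20988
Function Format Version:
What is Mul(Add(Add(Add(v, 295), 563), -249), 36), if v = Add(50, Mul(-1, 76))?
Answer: 20988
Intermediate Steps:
v = -26 (v = Add(50, -76) = -26)
Mul(Add(Add(Add(v, 295), 563), -249), 36) = Mul(Add(Add(Add(-26, 295), 563), -249), 36) = Mul(Add(Add(269, 563), -249), 36) = Mul(Add(832, -249), 36) = Mul(583, 36) = 20988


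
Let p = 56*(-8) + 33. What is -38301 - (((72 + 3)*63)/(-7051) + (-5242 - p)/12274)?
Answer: -3314628718347/86543974 ≈ -38300.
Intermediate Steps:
p = -415 (p = -448 + 33 = -415)
-38301 - (((72 + 3)*63)/(-7051) + (-5242 - p)/12274) = -38301 - (((72 + 3)*63)/(-7051) + (-5242 - 1*(-415))/12274) = -38301 - ((75*63)*(-1/7051) + (-5242 + 415)*(1/12274)) = -38301 - (4725*(-1/7051) - 4827*1/12274) = -38301 - (-4725/7051 - 4827/12274) = -38301 - 1*(-92029827/86543974) = -38301 + 92029827/86543974 = -3314628718347/86543974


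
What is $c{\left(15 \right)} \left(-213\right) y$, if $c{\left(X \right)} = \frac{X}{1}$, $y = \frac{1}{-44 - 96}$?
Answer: $\frac{639}{28} \approx 22.821$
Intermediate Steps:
$y = - \frac{1}{140}$ ($y = \frac{1}{-44 - 96} = \frac{1}{-140} = - \frac{1}{140} \approx -0.0071429$)
$c{\left(X \right)} = X$ ($c{\left(X \right)} = X 1 = X$)
$c{\left(15 \right)} \left(-213\right) y = 15 \left(-213\right) \left(- \frac{1}{140}\right) = \left(-3195\right) \left(- \frac{1}{140}\right) = \frac{639}{28}$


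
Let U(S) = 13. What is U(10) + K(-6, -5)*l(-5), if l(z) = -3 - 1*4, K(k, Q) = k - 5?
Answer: 90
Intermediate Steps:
K(k, Q) = -5 + k
l(z) = -7 (l(z) = -3 - 4 = -7)
U(10) + K(-6, -5)*l(-5) = 13 + (-5 - 6)*(-7) = 13 - 11*(-7) = 13 + 77 = 90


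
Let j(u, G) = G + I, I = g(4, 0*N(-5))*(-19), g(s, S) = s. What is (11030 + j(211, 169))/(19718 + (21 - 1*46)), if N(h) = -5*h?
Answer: 11123/19693 ≈ 0.56482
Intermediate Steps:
I = -76 (I = 4*(-19) = -76)
j(u, G) = -76 + G (j(u, G) = G - 76 = -76 + G)
(11030 + j(211, 169))/(19718 + (21 - 1*46)) = (11030 + (-76 + 169))/(19718 + (21 - 1*46)) = (11030 + 93)/(19718 + (21 - 46)) = 11123/(19718 - 25) = 11123/19693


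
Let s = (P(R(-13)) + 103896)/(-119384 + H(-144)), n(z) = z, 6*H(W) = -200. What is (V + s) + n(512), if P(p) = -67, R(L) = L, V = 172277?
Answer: 61901693341/358252 ≈ 1.7279e+5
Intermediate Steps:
H(W) = -100/3 (H(W) = (⅙)*(-200) = -100/3)
s = -311487/358252 (s = (-67 + 103896)/(-119384 - 100/3) = 103829/(-358252/3) = 103829*(-3/358252) = -311487/358252 ≈ -0.86946)
(V + s) + n(512) = (172277 - 311487/358252) + 512 = 61718268317/358252 + 512 = 61901693341/358252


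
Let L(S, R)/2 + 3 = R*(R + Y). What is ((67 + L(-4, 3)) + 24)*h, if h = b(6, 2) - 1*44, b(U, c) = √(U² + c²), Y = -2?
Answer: -4004 + 182*√10 ≈ -3428.5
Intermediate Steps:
L(S, R) = -6 + 2*R*(-2 + R) (L(S, R) = -6 + 2*(R*(R - 2)) = -6 + 2*(R*(-2 + R)) = -6 + 2*R*(-2 + R))
h = -44 + 2*√10 (h = √(6² + 2²) - 1*44 = √(36 + 4) - 44 = √40 - 44 = 2*√10 - 44 = -44 + 2*√10 ≈ -37.675)
((67 + L(-4, 3)) + 24)*h = ((67 + (-6 - 4*3 + 2*3²)) + 24)*(-44 + 2*√10) = ((67 + (-6 - 12 + 2*9)) + 24)*(-44 + 2*√10) = ((67 + (-6 - 12 + 18)) + 24)*(-44 + 2*√10) = ((67 + 0) + 24)*(-44 + 2*√10) = (67 + 24)*(-44 + 2*√10) = 91*(-44 + 2*√10) = -4004 + 182*√10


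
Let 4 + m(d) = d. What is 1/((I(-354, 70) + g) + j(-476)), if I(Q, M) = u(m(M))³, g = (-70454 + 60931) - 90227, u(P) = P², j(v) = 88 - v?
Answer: 1/82653850830 ≈ 1.2099e-11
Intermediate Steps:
m(d) = -4 + d
g = -99750 (g = -9523 - 90227 = -99750)
I(Q, M) = (-4 + M)⁶ (I(Q, M) = ((-4 + M)²)³ = (-4 + M)⁶)
1/((I(-354, 70) + g) + j(-476)) = 1/(((-4 + 70)⁶ - 99750) + (88 - 1*(-476))) = 1/((66⁶ - 99750) + (88 + 476)) = 1/((82653950016 - 99750) + 564) = 1/(82653850266 + 564) = 1/82653850830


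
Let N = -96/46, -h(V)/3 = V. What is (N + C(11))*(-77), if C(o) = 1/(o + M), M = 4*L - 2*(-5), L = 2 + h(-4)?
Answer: 3673/23 ≈ 159.70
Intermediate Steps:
h(V) = -3*V
L = 14 (L = 2 - 3*(-4) = 2 + 12 = 14)
M = 66 (M = 4*14 - 2*(-5) = 56 + 10 = 66)
N = -48/23 (N = -96*1/46 = -48/23 ≈ -2.0870)
C(o) = 1/(66 + o) (C(o) = 1/(o + 66) = 1/(66 + o))
(N + C(11))*(-77) = (-48/23 + 1/(66 + 11))*(-77) = (-48/23 + 1/77)*(-77) = -3673/1771*(-77) = 3673/23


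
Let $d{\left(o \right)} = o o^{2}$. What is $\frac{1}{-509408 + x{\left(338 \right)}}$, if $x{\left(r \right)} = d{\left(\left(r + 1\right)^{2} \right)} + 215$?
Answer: $\frac{1}{1517742827142768} \approx 6.5887 \cdot 10^{-16}$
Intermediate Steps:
$d{\left(o \right)} = o^{3}$
$x{\left(r \right)} = 215 + \left(1 + r\right)^{6}$ ($x{\left(r \right)} = \left(\left(r + 1\right)^{2}\right)^{3} + 215 = \left(\left(1 + r\right)^{2}\right)^{3} + 215 = \left(1 + r\right)^{6} + 215 = 215 + \left(1 + r\right)^{6}$)
$\frac{1}{-509408 + x{\left(338 \right)}} = \frac{1}{-509408 + \left(215 + \left(1 + 338\right)^{6}\right)} = \frac{1}{-509408 + \left(215 + 339^{6}\right)} = \frac{1}{-509408 + \left(215 + 1517742827651961\right)} = \frac{1}{-509408 + 1517742827652176} = \frac{1}{1517742827142768}$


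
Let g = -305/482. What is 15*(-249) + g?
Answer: -1800575/482 ≈ -3735.6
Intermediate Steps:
g = -305/482 (g = -305*1/482 = -305/482 ≈ -0.63278)
15*(-249) + g = 15*(-249) - 305/482 = -3735 - 305/482 = -1800575/482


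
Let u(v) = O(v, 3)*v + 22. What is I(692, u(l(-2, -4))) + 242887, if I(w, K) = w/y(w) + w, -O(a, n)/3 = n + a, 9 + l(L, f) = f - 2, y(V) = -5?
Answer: 1217203/5 ≈ 2.4344e+5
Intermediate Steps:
l(L, f) = -11 + f (l(L, f) = -9 + (f - 2) = -9 + (-2 + f) = -11 + f)
O(a, n) = -3*a - 3*n (O(a, n) = -3*(n + a) = -3*(a + n) = -3*a - 3*n)
u(v) = 22 + v*(-9 - 3*v) (u(v) = (-3*v - 3*3)*v + 22 = (-3*v - 9)*v + 22 = (-9 - 3*v)*v + 22 = v*(-9 - 3*v) + 22 = 22 + v*(-9 - 3*v))
I(w, K) = 4*w/5 (I(w, K) = w/(-5) + w = -w/5 + w = 4*w/5)
I(692, u(l(-2, -4))) + 242887 = (⅘)*692 + 242887 = 2768/5 + 242887 = 1217203/5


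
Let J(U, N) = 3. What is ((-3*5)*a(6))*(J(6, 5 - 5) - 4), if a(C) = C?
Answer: 90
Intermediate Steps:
((-3*5)*a(6))*(J(6, 5 - 5) - 4) = (-3*5*6)*(3 - 4) = -15*6*(-1) = -90*(-1) = 90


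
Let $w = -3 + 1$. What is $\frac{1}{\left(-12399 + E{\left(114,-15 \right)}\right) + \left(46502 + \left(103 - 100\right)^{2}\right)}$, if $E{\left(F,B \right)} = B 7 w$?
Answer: $\frac{1}{34322} \approx 2.9136 \cdot 10^{-5}$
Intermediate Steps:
$w = -2$
$E{\left(F,B \right)} = - 14 B$ ($E{\left(F,B \right)} = B 7 \left(-2\right) = 7 B \left(-2\right) = - 14 B$)
$\frac{1}{\left(-12399 + E{\left(114,-15 \right)}\right) + \left(46502 + \left(103 - 100\right)^{2}\right)} = \frac{1}{\left(-12399 - -210\right) + \left(46502 + \left(103 - 100\right)^{2}\right)} = \frac{1}{\left(-12399 + 210\right) + \left(46502 + 3^{2}\right)} = \frac{1}{-12189 + \left(46502 + 9\right)} = \frac{1}{-12189 + 46511} = \frac{1}{34322}$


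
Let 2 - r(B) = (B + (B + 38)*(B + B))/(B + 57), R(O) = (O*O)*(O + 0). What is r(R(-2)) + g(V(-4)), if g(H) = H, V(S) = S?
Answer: 390/49 ≈ 7.9592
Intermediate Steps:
R(O) = O³ (R(O) = O²*O = O³)
r(B) = 2 - (B + 2*B*(38 + B))/(57 + B) (r(B) = 2 - (B + (B + 38)*(B + B))/(B + 57) = 2 - (B + (38 + B)*(2*B))/(57 + B) = 2 - (B + 2*B*(38 + B))/(57 + B))
r(R(-2)) + g(V(-4)) = (114 - 75*(-2)³ - 2*((-2)³)²)/(57 + (-2)³) - 4 = (114 - 75*(-8) - 2*(-8)²)/(57 - 8) - 4 = (114 + 600 - 2*64)/49 - 4 = (114 + 600 - 128)/49 - 4 = (1/49)*586 - 4 = 586/49 - 4 = 390/49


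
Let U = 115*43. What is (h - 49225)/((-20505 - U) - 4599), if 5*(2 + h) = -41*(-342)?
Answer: 232113/150245 ≈ 1.5449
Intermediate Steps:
U = 4945
h = 14012/5 (h = -2 + (-41*(-342))/5 = -2 + (⅕)*14022 = -2 + 14022/5 = 14012/5 ≈ 2802.4)
(h - 49225)/((-20505 - U) - 4599) = (14012/5 - 49225)/((-20505 - 1*4945) - 4599) = -232113/(5*((-20505 - 4945) - 4599)) = -232113/(5*(-25450 - 4599)) = -232113/5/(-30049) = -232113/5*(-1/30049) = 232113/150245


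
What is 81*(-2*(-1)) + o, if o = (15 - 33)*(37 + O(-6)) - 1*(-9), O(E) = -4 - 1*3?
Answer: -369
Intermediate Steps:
O(E) = -7 (O(E) = -4 - 3 = -7)
o = -531 (o = (15 - 33)*(37 - 7) - 1*(-9) = -18*30 + 9 = -540 + 9 = -531)
81*(-2*(-1)) + o = 81*(-2*(-1)) - 531 = 81*2 - 531 = 162 - 531 = -369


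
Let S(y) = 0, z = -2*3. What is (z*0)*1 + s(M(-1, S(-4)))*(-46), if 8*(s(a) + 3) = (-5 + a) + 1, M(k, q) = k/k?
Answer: 621/4 ≈ 155.25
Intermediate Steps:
z = -6
M(k, q) = 1
s(a) = -7/2 + a/8 (s(a) = -3 + ((-5 + a) + 1)/8 = -3 + (-4 + a)/8 = -3 + (-1/2 + a/8) = -7/2 + a/8)
(z*0)*1 + s(M(-1, S(-4)))*(-46) = -6*0*1 + (-7/2 + (1/8)*1)*(-46) = 0*1 + (-7/2 + 1/8)*(-46) = 0 - 27/8*(-46) = 0 + 621/4 = 621/4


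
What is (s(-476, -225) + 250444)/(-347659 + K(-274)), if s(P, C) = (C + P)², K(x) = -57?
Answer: -741845/347716 ≈ -2.1335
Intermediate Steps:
(s(-476, -225) + 250444)/(-347659 + K(-274)) = ((-225 - 476)² + 250444)/(-347659 - 57) = ((-701)² + 250444)/(-347716) = (491401 + 250444)*(-1/347716) = 741845*(-1/347716) = -741845/347716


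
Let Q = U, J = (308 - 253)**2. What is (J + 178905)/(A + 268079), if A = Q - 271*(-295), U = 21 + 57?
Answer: 90965/174051 ≈ 0.52263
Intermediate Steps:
J = 3025 (J = 55**2 = 3025)
U = 78
Q = 78
A = 80023 (A = 78 - 271*(-295) = 78 + 79945 = 80023)
(J + 178905)/(A + 268079) = (3025 + 178905)/(80023 + 268079) = 181930/348102 = 181930*(1/348102) = 90965/174051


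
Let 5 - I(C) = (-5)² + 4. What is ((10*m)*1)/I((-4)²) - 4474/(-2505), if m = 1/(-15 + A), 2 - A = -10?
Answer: 57863/30060 ≈ 1.9249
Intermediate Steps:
A = 12 (A = 2 - 1*(-10) = 2 + 10 = 12)
I(C) = -24 (I(C) = 5 - ((-5)² + 4) = 5 - (25 + 4) = 5 - 1*29 = 5 - 29 = -24)
m = -⅓ (m = 1/(-15 + 12) = 1/(-3) = -⅓ ≈ -0.33333)
((10*m)*1)/I((-4)²) - 4474/(-2505) = ((10*(-⅓))*1)/(-24) - 4474/(-2505) = -10/3*1*(-1/24) - 4474*(-1/2505) = -10/3*(-1/24) + 4474/2505 = 5/36 + 4474/2505 = 57863/30060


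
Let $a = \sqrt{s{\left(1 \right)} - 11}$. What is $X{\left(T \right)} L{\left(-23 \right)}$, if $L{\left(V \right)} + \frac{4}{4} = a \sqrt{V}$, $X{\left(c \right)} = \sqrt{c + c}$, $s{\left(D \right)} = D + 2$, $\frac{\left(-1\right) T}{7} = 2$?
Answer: $2 i \left(- \sqrt{7} - 2 \sqrt{322}\right) \approx - 77.069 i$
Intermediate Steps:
$T = -14$ ($T = \left(-7\right) 2 = -14$)
$s{\left(D \right)} = 2 + D$
$a = 2 i \sqrt{2}$ ($a = \sqrt{\left(2 + 1\right) - 11} = \sqrt{3 - 11} = \sqrt{-8} = 2 i \sqrt{2} \approx 2.8284 i$)
$X{\left(c \right)} = \sqrt{2} \sqrt{c}$ ($X{\left(c \right)} = \sqrt{2 c} = \sqrt{2} \sqrt{c}$)
$L{\left(V \right)} = -1 + 2 i \sqrt{2} \sqrt{V}$
$X{\left(T \right)} L{\left(-23 \right)} = \sqrt{2} \sqrt{-14} \left(-1 + 2 i \sqrt{2} \sqrt{-23}\right) = \sqrt{2} i \sqrt{14} \left(-1 + 2 i \sqrt{2} i \sqrt{23}\right) = 2 i \sqrt{7} \left(-1 - 2 \sqrt{46}\right)$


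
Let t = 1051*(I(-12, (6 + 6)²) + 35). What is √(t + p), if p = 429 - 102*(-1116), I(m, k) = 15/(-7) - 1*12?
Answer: √6672911/7 ≈ 369.03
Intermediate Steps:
I(m, k) = -99/7 (I(m, k) = 15*(-⅐) - 12 = -15/7 - 12 = -99/7)
t = 153446/7 (t = 1051*(-99/7 + 35) = 1051*(146/7) = 153446/7 ≈ 21921.)
p = 114261 (p = 429 + 113832 = 114261)
√(t + p) = √(153446/7 + 114261) = √(953273/7) = √6672911/7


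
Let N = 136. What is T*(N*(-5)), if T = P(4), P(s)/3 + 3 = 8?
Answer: -10200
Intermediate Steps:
P(s) = 15 (P(s) = -9 + 3*8 = -9 + 24 = 15)
T = 15
T*(N*(-5)) = 15*(136*(-5)) = 15*(-680) = -10200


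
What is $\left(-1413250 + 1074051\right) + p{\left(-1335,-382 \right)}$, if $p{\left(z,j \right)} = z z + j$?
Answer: $1442644$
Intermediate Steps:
$p{\left(z,j \right)} = j + z^{2}$ ($p{\left(z,j \right)} = z^{2} + j = j + z^{2}$)
$\left(-1413250 + 1074051\right) + p{\left(-1335,-382 \right)} = \left(-1413250 + 1074051\right) - \left(382 - \left(-1335\right)^{2}\right) = -339199 + \left(-382 + 1782225\right) = -339199 + 1781843 = 1442644$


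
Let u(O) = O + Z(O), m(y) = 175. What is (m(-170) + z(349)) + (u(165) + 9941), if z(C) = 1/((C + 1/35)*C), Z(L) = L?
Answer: 44535309299/4263384 ≈ 10446.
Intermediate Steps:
u(O) = 2*O (u(O) = O + O = 2*O)
z(C) = 1/(C*(1/35 + C)) (z(C) = 1/((C + 1/35)*C) = 1/((1/35 + C)*C) = 1/(C*(1/35 + C)))
(m(-170) + z(349)) + (u(165) + 9941) = (175 + 35/(349*(1 + 35*349))) + (2*165 + 9941) = (175 + 35*(1/349)/(1 + 12215)) + (330 + 9941) = (175 + 35*(1/349)/12216) + 10271 = (175 + 35*(1/349)*(1/12216)) + 10271 = (175 + 35/4263384) + 10271 = 746092235/4263384 + 10271 = 44535309299/4263384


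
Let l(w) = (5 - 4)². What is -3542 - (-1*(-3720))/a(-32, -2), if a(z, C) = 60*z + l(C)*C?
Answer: -109742/31 ≈ -3540.1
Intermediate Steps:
l(w) = 1 (l(w) = 1² = 1)
a(z, C) = C + 60*z (a(z, C) = 60*z + 1*C = 60*z + C = C + 60*z)
-3542 - (-1*(-3720))/a(-32, -2) = -3542 - (-1*(-3720))/(-2 + 60*(-32)) = -3542 - 3720/(-2 - 1920) = -3542 - 3720/(-1922) = -3542 - 3720*(-1)/1922 = -3542 - 1*(-60/31) = -3542 + 60/31 = -109742/31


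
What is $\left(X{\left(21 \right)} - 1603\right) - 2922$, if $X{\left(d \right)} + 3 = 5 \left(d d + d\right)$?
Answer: $-2218$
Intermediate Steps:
$X{\left(d \right)} = -3 + 5 d + 5 d^{2}$ ($X{\left(d \right)} = -3 + 5 \left(d d + d\right) = -3 + 5 \left(d^{2} + d\right) = -3 + 5 \left(d + d^{2}\right) = -3 + \left(5 d + 5 d^{2}\right) = -3 + 5 d + 5 d^{2}$)
$\left(X{\left(21 \right)} - 1603\right) - 2922 = \left(\left(-3 + 5 \cdot 21 + 5 \cdot 21^{2}\right) - 1603\right) - 2922 = \left(\left(-3 + 105 + 5 \cdot 441\right) - 1603\right) - 2922 = \left(\left(-3 + 105 + 2205\right) - 1603\right) - 2922 = \left(2307 - 1603\right) - 2922 = 704 - 2922 = -2218$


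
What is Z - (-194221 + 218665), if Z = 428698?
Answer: 404254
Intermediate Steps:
Z - (-194221 + 218665) = 428698 - (-194221 + 218665) = 428698 - 1*24444 = 428698 - 24444 = 404254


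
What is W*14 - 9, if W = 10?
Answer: 131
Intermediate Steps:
W*14 - 9 = 10*14 - 9 = 140 - 9 = 131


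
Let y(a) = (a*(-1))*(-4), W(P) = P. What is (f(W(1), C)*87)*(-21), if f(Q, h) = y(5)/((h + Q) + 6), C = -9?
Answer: 18270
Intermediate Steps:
y(a) = 4*a (y(a) = -a*(-4) = 4*a)
f(Q, h) = 20/(6 + Q + h) (f(Q, h) = (4*5)/((h + Q) + 6) = 20/((Q + h) + 6) = 20/(6 + Q + h))
(f(W(1), C)*87)*(-21) = ((20/(6 + 1 - 9))*87)*(-21) = ((20/(-2))*87)*(-21) = ((20*(-½))*87)*(-21) = -10*87*(-21) = -870*(-21) = 18270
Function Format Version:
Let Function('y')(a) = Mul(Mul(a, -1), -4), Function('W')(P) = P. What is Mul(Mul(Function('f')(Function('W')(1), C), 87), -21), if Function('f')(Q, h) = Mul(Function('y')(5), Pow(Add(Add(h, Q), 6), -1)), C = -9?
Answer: 18270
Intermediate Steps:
Function('y')(a) = Mul(4, a) (Function('y')(a) = Mul(Mul(-1, a), -4) = Mul(4, a))
Function('f')(Q, h) = Mul(20, Pow(Add(6, Q, h), -1)) (Function('f')(Q, h) = Mul(Mul(4, 5), Pow(Add(Add(h, Q), 6), -1)) = Mul(20, Pow(Add(Add(Q, h), 6), -1)) = Mul(20, Pow(Add(6, Q, h), -1)))
Mul(Mul(Function('f')(Function('W')(1), C), 87), -21) = Mul(Mul(Mul(20, Pow(Add(6, 1, -9), -1)), 87), -21) = Mul(Mul(Mul(20, Pow(-2, -1)), 87), -21) = Mul(Mul(Mul(20, Rational(-1, 2)), 87), -21) = Mul(Mul(-10, 87), -21) = Mul(-870, -21) = 18270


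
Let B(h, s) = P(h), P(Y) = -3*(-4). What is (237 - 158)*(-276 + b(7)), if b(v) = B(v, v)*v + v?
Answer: -14615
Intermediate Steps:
P(Y) = 12
B(h, s) = 12
b(v) = 13*v (b(v) = 12*v + v = 13*v)
(237 - 158)*(-276 + b(7)) = (237 - 158)*(-276 + 13*7) = 79*(-276 + 91) = 79*(-185) = -14615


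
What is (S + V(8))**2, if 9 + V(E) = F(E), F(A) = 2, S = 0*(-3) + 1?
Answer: 36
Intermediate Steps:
S = 1 (S = 0 + 1 = 1)
V(E) = -7 (V(E) = -9 + 2 = -7)
(S + V(8))**2 = (1 - 7)**2 = (-6)**2 = 36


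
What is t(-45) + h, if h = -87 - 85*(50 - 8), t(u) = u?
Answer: -3702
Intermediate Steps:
h = -3657 (h = -87 - 85*42 = -87 - 3570 = -3657)
t(-45) + h = -45 - 3657 = -3702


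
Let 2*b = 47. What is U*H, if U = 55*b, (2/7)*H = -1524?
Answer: -6894195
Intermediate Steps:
H = -5334 (H = (7/2)*(-1524) = -5334)
b = 47/2 (b = (1/2)*47 = 47/2 ≈ 23.500)
U = 2585/2 (U = 55*(47/2) = 2585/2 ≈ 1292.5)
U*H = (2585/2)*(-5334) = -6894195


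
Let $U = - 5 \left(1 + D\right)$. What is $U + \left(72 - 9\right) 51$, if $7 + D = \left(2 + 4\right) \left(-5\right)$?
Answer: $3393$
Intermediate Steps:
$D = -37$ ($D = -7 + \left(2 + 4\right) \left(-5\right) = -7 + 6 \left(-5\right) = -7 - 30 = -37$)
$U = 180$ ($U = - 5 \left(1 - 37\right) = \left(-5\right) \left(-36\right) = 180$)
$U + \left(72 - 9\right) 51 = 180 + \left(72 - 9\right) 51 = 180 + 63 \cdot 51 = 180 + 3213 = 3393$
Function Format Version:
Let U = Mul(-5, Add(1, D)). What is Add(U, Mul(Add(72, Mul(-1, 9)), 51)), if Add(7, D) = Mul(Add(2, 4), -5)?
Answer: 3393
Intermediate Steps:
D = -37 (D = Add(-7, Mul(Add(2, 4), -5)) = Add(-7, Mul(6, -5)) = Add(-7, -30) = -37)
U = 180 (U = Mul(-5, Add(1, -37)) = Mul(-5, -36) = 180)
Add(U, Mul(Add(72, Mul(-1, 9)), 51)) = Add(180, Mul(Add(72, Mul(-1, 9)), 51)) = Add(180, Mul(Add(72, -9), 51)) = Add(180, Mul(63, 51)) = Add(180, 3213) = 3393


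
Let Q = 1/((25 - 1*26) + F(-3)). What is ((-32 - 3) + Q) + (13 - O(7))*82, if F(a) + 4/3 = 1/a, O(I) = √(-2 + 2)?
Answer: 8245/8 ≈ 1030.6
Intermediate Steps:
O(I) = 0 (O(I) = √0 = 0)
F(a) = -4/3 + 1/a
Q = -3/8 (Q = 1/((25 - 1*26) + (-4/3 + 1/(-3))) = 1/((25 - 26) + (-4/3 - ⅓)) = 1/(-1 - 5/3) = 1/(-8/3) = -3/8 ≈ -0.37500)
((-32 - 3) + Q) + (13 - O(7))*82 = ((-32 - 3) - 3/8) + (13 - 1*0)*82 = (-35 - 3/8) + (13 + 0)*82 = -283/8 + 13*82 = -283/8 + 1066 = 8245/8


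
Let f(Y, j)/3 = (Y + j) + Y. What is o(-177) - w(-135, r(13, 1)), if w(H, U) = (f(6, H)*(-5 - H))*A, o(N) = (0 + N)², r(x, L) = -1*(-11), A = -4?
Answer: -160551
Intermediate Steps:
r(x, L) = 11
f(Y, j) = 3*j + 6*Y (f(Y, j) = 3*((Y + j) + Y) = 3*(j + 2*Y) = 3*j + 6*Y)
o(N) = N²
w(H, U) = -4*(-5 - H)*(36 + 3*H) (w(H, U) = ((3*H + 6*6)*(-5 - H))*(-4) = ((3*H + 36)*(-5 - H))*(-4) = ((36 + 3*H)*(-5 - H))*(-4) = ((-5 - H)*(36 + 3*H))*(-4) = -4*(-5 - H)*(36 + 3*H))
o(-177) - w(-135, r(13, 1)) = (-177)² - 12*(5 - 135)*(12 - 135) = 31329 - 12*(-130)*(-123) = 31329 - 1*191880 = 31329 - 191880 = -160551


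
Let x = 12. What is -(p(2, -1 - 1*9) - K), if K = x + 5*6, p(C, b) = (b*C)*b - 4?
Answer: -154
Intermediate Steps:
p(C, b) = -4 + C*b**2 (p(C, b) = (C*b)*b - 4 = C*b**2 - 4 = -4 + C*b**2)
K = 42 (K = 12 + 5*6 = 12 + 30 = 42)
-(p(2, -1 - 1*9) - K) = -((-4 + 2*(-1 - 1*9)**2) - 1*42) = -((-4 + 2*(-1 - 9)**2) - 42) = -((-4 + 2*(-10)**2) - 42) = -((-4 + 2*100) - 42) = -((-4 + 200) - 42) = -(196 - 42) = -1*154 = -154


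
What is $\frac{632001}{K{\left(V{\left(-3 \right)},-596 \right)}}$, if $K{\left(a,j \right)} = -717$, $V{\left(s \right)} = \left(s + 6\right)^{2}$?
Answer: $- \frac{210667}{239} \approx -881.45$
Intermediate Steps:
$V{\left(s \right)} = \left(6 + s\right)^{2}$
$\frac{632001}{K{\left(V{\left(-3 \right)},-596 \right)}} = \frac{632001}{-717} = 632001 \left(- \frac{1}{717}\right) = - \frac{210667}{239}$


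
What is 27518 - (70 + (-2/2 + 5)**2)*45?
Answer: 23648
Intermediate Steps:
27518 - (70 + (-2/2 + 5)**2)*45 = 27518 - (70 + (-2*1/2 + 5)**2)*45 = 27518 - (70 + (-1 + 5)**2)*45 = 27518 - (70 + 4**2)*45 = 27518 - (70 + 16)*45 = 27518 - 86*45 = 27518 - 1*3870 = 27518 - 3870 = 23648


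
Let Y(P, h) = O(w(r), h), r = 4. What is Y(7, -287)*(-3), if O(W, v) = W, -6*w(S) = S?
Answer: 2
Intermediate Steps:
w(S) = -S/6
Y(P, h) = -2/3 (Y(P, h) = -1/6*4 = -2/3)
Y(7, -287)*(-3) = -2/3*(-3) = 2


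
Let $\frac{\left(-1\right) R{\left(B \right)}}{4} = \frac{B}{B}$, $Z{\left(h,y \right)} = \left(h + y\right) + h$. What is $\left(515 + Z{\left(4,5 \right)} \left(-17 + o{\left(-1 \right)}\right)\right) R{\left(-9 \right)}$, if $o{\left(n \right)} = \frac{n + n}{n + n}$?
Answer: $-1228$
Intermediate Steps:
$Z{\left(h,y \right)} = y + 2 h$
$o{\left(n \right)} = 1$ ($o{\left(n \right)} = \frac{2 n}{2 n} = 2 n \frac{1}{2 n} = 1$)
$R{\left(B \right)} = -4$ ($R{\left(B \right)} = - 4 \frac{B}{B} = \left(-4\right) 1 = -4$)
$\left(515 + Z{\left(4,5 \right)} \left(-17 + o{\left(-1 \right)}\right)\right) R{\left(-9 \right)} = \left(515 + \left(5 + 2 \cdot 4\right) \left(-17 + 1\right)\right) \left(-4\right) = \left(515 + \left(5 + 8\right) \left(-16\right)\right) \left(-4\right) = \left(515 + 13 \left(-16\right)\right) \left(-4\right) = \left(515 - 208\right) \left(-4\right) = 307 \left(-4\right) = -1228$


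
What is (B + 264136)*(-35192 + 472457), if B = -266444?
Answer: -1009207620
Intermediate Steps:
(B + 264136)*(-35192 + 472457) = (-266444 + 264136)*(-35192 + 472457) = -2308*437265 = -1009207620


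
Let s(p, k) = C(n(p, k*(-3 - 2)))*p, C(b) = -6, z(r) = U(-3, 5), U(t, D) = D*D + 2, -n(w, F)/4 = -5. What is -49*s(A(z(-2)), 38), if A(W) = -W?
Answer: -7938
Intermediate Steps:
n(w, F) = 20 (n(w, F) = -4*(-5) = 20)
U(t, D) = 2 + D² (U(t, D) = D² + 2 = 2 + D²)
z(r) = 27 (z(r) = 2 + 5² = 2 + 25 = 27)
s(p, k) = -6*p
-49*s(A(z(-2)), 38) = -(-294)*(-1*27) = -(-294)*(-27) = -49*162 = -7938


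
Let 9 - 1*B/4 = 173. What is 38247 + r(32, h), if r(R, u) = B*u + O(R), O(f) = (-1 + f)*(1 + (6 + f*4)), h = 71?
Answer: -4144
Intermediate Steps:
B = -656 (B = 36 - 4*173 = 36 - 692 = -656)
O(f) = (-1 + f)*(7 + 4*f) (O(f) = (-1 + f)*(1 + (6 + 4*f)) = (-1 + f)*(7 + 4*f))
r(R, u) = -7 - 656*u + 3*R + 4*R² (r(R, u) = -656*u + (-7 + 3*R + 4*R²) = -7 - 656*u + 3*R + 4*R²)
38247 + r(32, h) = 38247 + (-7 - 656*71 + 3*32 + 4*32²) = 38247 + (-7 - 46576 + 96 + 4*1024) = 38247 + (-7 - 46576 + 96 + 4096) = 38247 - 42391 = -4144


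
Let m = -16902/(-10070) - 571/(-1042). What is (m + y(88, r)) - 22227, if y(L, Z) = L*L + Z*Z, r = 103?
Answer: -20313143853/5246470 ≈ -3871.8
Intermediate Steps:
m = 11680927/5246470 (m = -16902*(-1/10070) - 571*(-1/1042) = 8451/5035 + 571/1042 = 11680927/5246470 ≈ 2.2264)
y(L, Z) = L**2 + Z**2
(m + y(88, r)) - 22227 = (11680927/5246470 + (88**2 + 103**2)) - 22227 = (11680927/5246470 + (7744 + 10609)) - 22227 = (11680927/5246470 + 18353) - 22227 = 96300144837/5246470 - 22227 = -20313143853/5246470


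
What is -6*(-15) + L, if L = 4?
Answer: 94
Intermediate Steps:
-6*(-15) + L = -6*(-15) + 4 = 90 + 4 = 94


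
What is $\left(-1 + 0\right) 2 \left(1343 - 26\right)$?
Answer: $-2634$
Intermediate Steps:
$\left(-1 + 0\right) 2 \left(1343 - 26\right) = \left(-1\right) 2 \left(1343 - 26\right) = \left(-2\right) 1317 = -2634$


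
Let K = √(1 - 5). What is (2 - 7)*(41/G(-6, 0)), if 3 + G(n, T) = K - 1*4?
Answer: 1435/53 + 410*I/53 ≈ 27.075 + 7.7358*I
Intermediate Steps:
K = 2*I (K = √(-4) = 2*I ≈ 2.0*I)
G(n, T) = -7 + 2*I (G(n, T) = -3 + (2*I - 1*4) = -3 + (2*I - 4) = -3 + (-4 + 2*I) = -7 + 2*I)
(2 - 7)*(41/G(-6, 0)) = (2 - 7)*(41/(-7 + 2*I)) = -205*(-7 - 2*I)/53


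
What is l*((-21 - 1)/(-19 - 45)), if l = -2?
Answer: -11/16 ≈ -0.68750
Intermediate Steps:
l*((-21 - 1)/(-19 - 45)) = -2*(-21 - 1)/(-19 - 45) = -(-44)/(-64) = -(-44)*(-1)/64 = -2*11/32 = -11/16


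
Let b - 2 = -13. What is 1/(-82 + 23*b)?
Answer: -1/335 ≈ -0.0029851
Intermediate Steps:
b = -11 (b = 2 - 13 = -11)
1/(-82 + 23*b) = 1/(-82 + 23*(-11)) = 1/(-82 - 253) = 1/(-335) = -1/335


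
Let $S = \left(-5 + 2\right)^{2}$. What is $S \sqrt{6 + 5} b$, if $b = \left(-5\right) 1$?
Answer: $- 45 \sqrt{11} \approx -149.25$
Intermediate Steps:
$S = 9$ ($S = \left(-3\right)^{2} = 9$)
$b = -5$
$S \sqrt{6 + 5} b = 9 \sqrt{6 + 5} \left(-5\right) = 9 \sqrt{11} \left(-5\right) = - 45 \sqrt{11}$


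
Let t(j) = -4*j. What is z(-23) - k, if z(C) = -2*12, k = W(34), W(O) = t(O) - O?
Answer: 146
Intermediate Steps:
W(O) = -5*O (W(O) = -4*O - O = -5*O)
k = -170 (k = -5*34 = -170)
z(C) = -24
z(-23) - k = -24 - 1*(-170) = -24 + 170 = 146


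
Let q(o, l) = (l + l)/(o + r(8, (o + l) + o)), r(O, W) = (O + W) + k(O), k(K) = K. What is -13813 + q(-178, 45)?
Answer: -6533639/473 ≈ -13813.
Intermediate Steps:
r(O, W) = W + 2*O (r(O, W) = (O + W) + O = W + 2*O)
q(o, l) = 2*l/(16 + l + 3*o) (q(o, l) = (l + l)/(o + (((o + l) + o) + 2*8)) = (2*l)/(o + (((l + o) + o) + 16)) = (2*l)/(o + ((l + 2*o) + 16)) = (2*l)/(o + (16 + l + 2*o)) = (2*l)/(16 + l + 3*o) = 2*l/(16 + l + 3*o))
-13813 + q(-178, 45) = -13813 + 2*45/(16 + 45 + 3*(-178)) = -13813 + 2*45/(16 + 45 - 534) = -13813 + 2*45/(-473) = -13813 + 2*45*(-1/473) = -13813 - 90/473 = -6533639/473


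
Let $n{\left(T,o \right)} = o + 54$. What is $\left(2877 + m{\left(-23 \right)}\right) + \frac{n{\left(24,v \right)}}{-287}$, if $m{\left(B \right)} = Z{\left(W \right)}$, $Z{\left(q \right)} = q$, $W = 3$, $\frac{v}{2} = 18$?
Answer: $\frac{826470}{287} \approx 2879.7$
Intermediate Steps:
$v = 36$ ($v = 2 \cdot 18 = 36$)
$n{\left(T,o \right)} = 54 + o$
$m{\left(B \right)} = 3$
$\left(2877 + m{\left(-23 \right)}\right) + \frac{n{\left(24,v \right)}}{-287} = \left(2877 + 3\right) + \frac{54 + 36}{-287} = 2880 + 90 \left(- \frac{1}{287}\right) = 2880 - \frac{90}{287} = \frac{826470}{287}$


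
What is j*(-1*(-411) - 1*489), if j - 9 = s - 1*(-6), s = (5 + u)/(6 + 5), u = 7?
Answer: -13806/11 ≈ -1255.1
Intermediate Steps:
s = 12/11 (s = (5 + 7)/(6 + 5) = 12/11 ≈ 1.0909)
j = 177/11 (j = 9 + (12/11 - 1*(-6)) = 9 + (12/11 + 6) = 9 + 78/11 = 177/11 ≈ 16.091)
j*(-1*(-411) - 1*489) = 177*(-1*(-411) - 1*489)/11 = 177*(411 - 489)/11 = (177/11)*(-78) = -13806/11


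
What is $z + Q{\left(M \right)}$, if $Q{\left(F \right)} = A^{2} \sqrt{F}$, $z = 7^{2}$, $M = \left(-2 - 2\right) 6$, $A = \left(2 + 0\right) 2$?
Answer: $49 + 32 i \sqrt{6} \approx 49.0 + 78.384 i$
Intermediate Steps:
$A = 4$ ($A = 2 \cdot 2 = 4$)
$M = -24$ ($M = \left(-4\right) 6 = -24$)
$z = 49$
$Q{\left(F \right)} = 16 \sqrt{F}$ ($Q{\left(F \right)} = 4^{2} \sqrt{F} = 16 \sqrt{F}$)
$z + Q{\left(M \right)} = 49 + 16 \sqrt{-24} = 49 + 16 \cdot 2 i \sqrt{6} = 49 + 32 i \sqrt{6}$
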